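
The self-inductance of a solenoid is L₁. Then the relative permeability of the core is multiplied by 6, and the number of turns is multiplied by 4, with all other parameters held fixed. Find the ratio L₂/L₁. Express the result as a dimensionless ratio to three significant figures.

L₂/L₁ = 96.0

For a solenoid, L ∝ μᵣN²A/ℓ.
L₂/L₁ = (6) × (4)^2 = 96.0.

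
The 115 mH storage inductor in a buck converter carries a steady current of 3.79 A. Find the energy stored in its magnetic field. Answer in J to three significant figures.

U ≈ 0.826 J

Stored magnetic energy: U = ½LI².
U = ½(0.115 H)(3.79 A)² = 0.8259 J.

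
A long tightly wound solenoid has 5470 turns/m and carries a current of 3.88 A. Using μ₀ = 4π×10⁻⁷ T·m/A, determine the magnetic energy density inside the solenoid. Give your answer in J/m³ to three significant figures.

u ≈ 283 J/m³

B = μ₀nI = (4π×10⁻⁷)(5.470×10^3)(3.88) = 2.667×10^-2 T.
u = B²/(2μ₀) = (2.667×10^-2)²/(2×4π×10⁻⁷) = 283 J/m³.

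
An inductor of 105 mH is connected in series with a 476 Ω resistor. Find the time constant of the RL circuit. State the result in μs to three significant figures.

τ = L/R = (0.105 H)/(476 Ω) = 2.206×10^-4 s.

τ ≈ 221 μs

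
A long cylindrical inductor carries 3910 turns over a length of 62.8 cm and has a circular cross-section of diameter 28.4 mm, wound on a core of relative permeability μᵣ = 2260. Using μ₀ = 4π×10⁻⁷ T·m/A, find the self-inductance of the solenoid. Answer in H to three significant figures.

A = π(d/2)² = π(1.420×10^-2 m)² = 6.3347×10^-4 m².
For a long solenoid, L = μ₀μᵣN²A/ℓ.
L = (4π×10⁻⁷)(2260)(3910)²(6.3347×10^-4)/(0.628 m) = 43.8 H.

L ≈ 43.8 H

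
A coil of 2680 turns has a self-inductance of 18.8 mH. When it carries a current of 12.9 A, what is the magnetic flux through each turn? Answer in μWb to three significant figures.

From L = NΦ_B/I, the flux per turn is Φ_B = LI/N.
Φ_B = (1.880×10^-2 H)(12.9 A)/2680 = 9.049×10^-5 Wb.

Φ_B ≈ 90.5 μWb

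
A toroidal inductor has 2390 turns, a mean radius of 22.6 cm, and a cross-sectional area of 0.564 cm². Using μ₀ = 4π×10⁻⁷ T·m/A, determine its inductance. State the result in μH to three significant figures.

For a thin toroid, L = μ₀N²A/(2πR).
L = (4π×10⁻⁷)(2390)²(5.640×10^-5) / (2π×0.226 m) = 2.851×10^-4 H.

L ≈ 285 μH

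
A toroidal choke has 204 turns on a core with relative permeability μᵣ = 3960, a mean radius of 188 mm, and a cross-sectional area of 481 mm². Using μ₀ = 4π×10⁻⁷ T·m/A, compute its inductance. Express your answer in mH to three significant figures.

For a thin toroid, L = μ₀μᵣN²A/(2πR).
L = (4π×10⁻⁷)(3960)(204)²(4.810×10^-4) / (2π×0.188 m) = 8.433×10^-2 H.

L ≈ 84.3 mH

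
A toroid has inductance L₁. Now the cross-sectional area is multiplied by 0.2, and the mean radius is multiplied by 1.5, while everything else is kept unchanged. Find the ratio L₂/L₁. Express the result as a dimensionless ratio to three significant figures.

For a toroid, L ∝ μᵣN²A/R.
L₂/L₁ = (0.2) × (1.5)^-1 = 0.133.

L₂/L₁ = 0.133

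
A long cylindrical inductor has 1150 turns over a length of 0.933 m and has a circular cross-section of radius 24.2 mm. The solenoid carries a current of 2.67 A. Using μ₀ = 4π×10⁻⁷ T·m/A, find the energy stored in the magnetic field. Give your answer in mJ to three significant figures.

U ≈ 11.7 mJ

A = πr² = π(2.420×10^-2 m)² = 1.840×10^-3 m².
L = μ₀N²A/ℓ = (4π×10⁻⁷)(1150)²(1.840×10^-3)/(0.933) = 3.277×10^-3 H.
U = ½LI² = ½(3.277×10^-3)(2.67)² = 1.168×10^-2 J.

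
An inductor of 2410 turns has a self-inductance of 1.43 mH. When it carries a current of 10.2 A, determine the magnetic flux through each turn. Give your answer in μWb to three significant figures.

Φ_B ≈ 6.05 μWb

From L = NΦ_B/I, the flux per turn is Φ_B = LI/N.
Φ_B = (1.430×10^-3 H)(10.2 A)/2410 = 6.052×10^-6 Wb.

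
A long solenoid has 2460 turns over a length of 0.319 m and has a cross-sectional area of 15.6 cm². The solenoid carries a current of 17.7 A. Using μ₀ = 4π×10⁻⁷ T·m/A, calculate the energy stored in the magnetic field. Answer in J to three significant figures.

A = 15.6 cm² = 1.560×10^-3 m².
L = μ₀N²A/ℓ = (4π×10⁻⁷)(2460)²(1.560×10^-3)/(0.319) = 3.719×10^-2 H.
U = ½LI² = ½(3.719×10^-2)(17.7)² = 5.825 J.

U ≈ 5.83 J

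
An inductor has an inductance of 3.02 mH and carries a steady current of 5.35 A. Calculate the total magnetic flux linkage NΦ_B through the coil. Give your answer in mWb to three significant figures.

From L = NΦ_B/I, the flux linkage is NΦ_B = LI.
NΦ_B = (3.020×10^-3 H)(5.35 A) = 1.616×10^-2 Wb.

NΦ_B ≈ 16.2 mWb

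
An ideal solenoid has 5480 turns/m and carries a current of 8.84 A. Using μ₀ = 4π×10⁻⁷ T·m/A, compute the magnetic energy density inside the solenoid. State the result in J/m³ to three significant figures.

B = μ₀nI = (4π×10⁻⁷)(5.480×10^3)(8.84) = 6.088×10^-2 T.
u = B²/(2μ₀) = (6.088×10^-2)²/(2×4π×10⁻⁷) = 1.4745×10^3 J/m³.

u ≈ 1470 J/m³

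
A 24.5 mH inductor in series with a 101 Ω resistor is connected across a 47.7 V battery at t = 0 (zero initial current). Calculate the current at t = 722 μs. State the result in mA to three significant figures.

τ = L/R = 2.450×10^-2/101 = 2.426×10^-4 s; final current I_∞ = ε/R = 47.7/101 = 0.4723 A.
I(t) = I_∞(1 − e^(−t/τ)) with t/τ = 2.976.
I = (0.4723)(1 − e^(−2.976)) = 0.4482 A.

I ≈ 448 mA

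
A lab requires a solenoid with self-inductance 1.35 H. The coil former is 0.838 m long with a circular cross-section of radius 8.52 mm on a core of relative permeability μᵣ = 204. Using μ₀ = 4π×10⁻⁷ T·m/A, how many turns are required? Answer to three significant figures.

A = πr² = π(8.520×10^-3 m)² = 2.280×10^-4 m².
From L = μ₀μᵣN²A/ℓ, N = √(Lℓ / (μ₀μᵣA)).
N = √[(1.35)(0.838) / ((4π×10⁻⁷)(204)×2.280×10^-4)] = √(1.935×10^7) ≈ 4399.0.

N ≈ 4400 turns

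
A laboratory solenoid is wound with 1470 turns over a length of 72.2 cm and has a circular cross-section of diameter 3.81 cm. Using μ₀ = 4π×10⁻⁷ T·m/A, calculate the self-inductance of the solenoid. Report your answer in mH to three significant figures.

L ≈ 4.29 mH

A = π(d/2)² = π(1.905×10^-2 m)² = 1.140×10^-3 m².
For a long solenoid, L = μ₀N²A/ℓ.
L = (4π×10⁻⁷)(1470)²(1.140×10^-3)/(0.722 m) = 4.288×10^-3 H.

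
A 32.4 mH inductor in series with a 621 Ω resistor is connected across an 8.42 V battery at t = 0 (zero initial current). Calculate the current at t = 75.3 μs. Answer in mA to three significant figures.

I ≈ 10.4 mA

τ = L/R = 3.240×10^-2/621 = 5.217×10^-5 s; final current I_∞ = ε/R = 8.42/621 = 1.356×10^-2 A.
I(t) = I_∞(1 − e^(−t/τ)) with t/τ = 1.443.
I = (1.356×10^-2)(1 − e^(−1.443)) = 1.036×10^-2 A.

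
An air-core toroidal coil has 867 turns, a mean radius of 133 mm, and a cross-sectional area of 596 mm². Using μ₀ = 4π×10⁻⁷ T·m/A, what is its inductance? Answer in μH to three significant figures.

L ≈ 674 μH

For a thin toroid, L = μ₀N²A/(2πR).
L = (4π×10⁻⁷)(867)²(5.960×10^-4) / (2π×0.133 m) = 6.737×10^-4 H.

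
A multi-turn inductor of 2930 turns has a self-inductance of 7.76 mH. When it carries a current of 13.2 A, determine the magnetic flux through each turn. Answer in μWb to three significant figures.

From L = NΦ_B/I, the flux per turn is Φ_B = LI/N.
Φ_B = (7.760×10^-3 H)(13.2 A)/2930 = 3.496×10^-5 Wb.

Φ_B ≈ 35.0 μWb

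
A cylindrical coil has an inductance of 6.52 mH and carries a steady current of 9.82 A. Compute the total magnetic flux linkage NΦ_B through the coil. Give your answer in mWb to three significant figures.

NΦ_B ≈ 64.0 mWb

From L = NΦ_B/I, the flux linkage is NΦ_B = LI.
NΦ_B = (6.520×10^-3 H)(9.82 A) = 6.403×10^-2 Wb.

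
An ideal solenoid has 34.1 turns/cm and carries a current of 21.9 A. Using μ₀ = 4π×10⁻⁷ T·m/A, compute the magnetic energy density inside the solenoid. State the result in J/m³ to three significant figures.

B = μ₀nI = (4π×10⁻⁷)(3.410×10^3)(21.9) = 9.384×10^-2 T.
u = B²/(2μ₀) = (9.384×10^-2)²/(2×4π×10⁻⁷) = 3.504×10^3 J/m³.

u ≈ 3500 J/m³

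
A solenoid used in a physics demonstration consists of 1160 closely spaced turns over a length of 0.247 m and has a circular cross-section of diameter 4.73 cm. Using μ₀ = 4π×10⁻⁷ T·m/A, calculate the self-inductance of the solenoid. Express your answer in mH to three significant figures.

A = π(d/2)² = π(2.365×10^-2 m)² = 1.757×10^-3 m².
For a long solenoid, L = μ₀N²A/ℓ.
L = (4π×10⁻⁷)(1160)²(1.757×10^-3)/(0.247 m) = 1.203×10^-2 H.

L ≈ 12.0 mH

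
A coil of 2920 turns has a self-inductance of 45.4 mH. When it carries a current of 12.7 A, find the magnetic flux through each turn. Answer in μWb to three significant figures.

From L = NΦ_B/I, the flux per turn is Φ_B = LI/N.
Φ_B = (4.540×10^-2 H)(12.7 A)/2920 = 1.9746×10^-4 Wb.

Φ_B ≈ 197 μWb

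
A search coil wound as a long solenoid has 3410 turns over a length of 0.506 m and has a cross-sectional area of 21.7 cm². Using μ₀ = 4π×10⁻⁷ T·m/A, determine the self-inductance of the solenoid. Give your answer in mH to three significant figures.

A = 21.7 cm² = 2.170×10^-3 m².
For a long solenoid, L = μ₀N²A/ℓ.
L = (4π×10⁻⁷)(3410)²(2.170×10^-3)/(0.506 m) = 6.267×10^-2 H.

L ≈ 62.7 mH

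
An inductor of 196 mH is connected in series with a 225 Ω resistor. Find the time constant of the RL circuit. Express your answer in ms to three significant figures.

τ ≈ 0.871 ms

τ = L/R = (0.196 H)/(225 Ω) = 8.711×10^-4 s.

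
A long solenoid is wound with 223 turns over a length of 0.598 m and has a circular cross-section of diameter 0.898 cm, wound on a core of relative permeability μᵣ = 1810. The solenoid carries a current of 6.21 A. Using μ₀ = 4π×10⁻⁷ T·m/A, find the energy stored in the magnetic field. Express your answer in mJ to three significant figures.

A = π(d/2)² = π(4.490×10^-3 m)² = 6.333×10^-5 m².
L = μ₀μᵣN²A/ℓ = (4π×10⁻⁷)(1810)(223)²(6.333×10^-5)/(0.598) = 1.198×10^-2 H.
U = ½LI² = ½(1.198×10^-2)(6.21)² = 0.231 J.

U ≈ 231 mJ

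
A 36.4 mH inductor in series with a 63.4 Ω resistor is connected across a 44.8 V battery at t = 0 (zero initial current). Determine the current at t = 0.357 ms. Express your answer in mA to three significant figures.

I ≈ 327 mA

τ = L/R = 3.640×10^-2/63.4 = 5.741×10^-4 s; final current I_∞ = ε/R = 44.8/63.4 = 0.7066 A.
I(t) = I_∞(1 − e^(−t/τ)) with t/τ = 0.622.
I = (0.7066)(1 − e^(−0.622)) = 0.3272 A.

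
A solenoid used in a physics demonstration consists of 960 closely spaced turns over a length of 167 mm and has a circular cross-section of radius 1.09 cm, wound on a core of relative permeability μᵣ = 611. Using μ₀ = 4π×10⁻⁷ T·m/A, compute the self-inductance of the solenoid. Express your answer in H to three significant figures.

L ≈ 1.58 H

A = πr² = π(1.090×10^-2 m)² = 3.733×10^-4 m².
For a long solenoid, L = μ₀μᵣN²A/ℓ.
L = (4π×10⁻⁷)(611)(960)²(3.733×10^-4)/(0.167 m) = 1.582 H.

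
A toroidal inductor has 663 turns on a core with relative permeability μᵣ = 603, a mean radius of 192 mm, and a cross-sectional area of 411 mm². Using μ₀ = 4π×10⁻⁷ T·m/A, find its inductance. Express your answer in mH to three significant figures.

L ≈ 113 mH

For a thin toroid, L = μ₀μᵣN²A/(2πR).
L = (4π×10⁻⁷)(603)(663)²(4.110×10^-4) / (2π×0.192 m) = 0.11348 H.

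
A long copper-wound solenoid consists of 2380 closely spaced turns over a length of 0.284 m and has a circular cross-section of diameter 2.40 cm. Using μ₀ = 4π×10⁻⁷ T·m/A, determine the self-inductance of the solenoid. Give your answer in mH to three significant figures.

L ≈ 11.3 mH

A = π(d/2)² = π(1.200×10^-2 m)² = 4.524×10^-4 m².
For a long solenoid, L = μ₀N²A/ℓ.
L = (4π×10⁻⁷)(2380)²(4.524×10^-4)/(0.284 m) = 1.134×10^-2 H.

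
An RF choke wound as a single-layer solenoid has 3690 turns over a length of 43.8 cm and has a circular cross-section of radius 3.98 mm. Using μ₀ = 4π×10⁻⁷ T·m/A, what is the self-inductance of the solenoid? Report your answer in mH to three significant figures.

A = πr² = π(3.980×10^-3 m)² = 4.976×10^-5 m².
For a long solenoid, L = μ₀N²A/ℓ.
L = (4π×10⁻⁷)(3690)²(4.976×10^-5)/(0.438 m) = 1.944×10^-3 H.

L ≈ 1.94 mH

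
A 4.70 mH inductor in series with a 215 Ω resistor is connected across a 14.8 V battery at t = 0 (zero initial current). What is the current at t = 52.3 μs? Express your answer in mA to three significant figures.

τ = L/R = 4.700×10^-3/215 = 2.186×10^-5 s; final current I_∞ = ε/R = 14.8/215 = 6.884×10^-2 A.
I(t) = I_∞(1 − e^(−t/τ)) with t/τ = 2.392.
I = (6.884×10^-2)(1 − e^(−2.392)) = 6.2545×10^-2 A.

I ≈ 62.5 mA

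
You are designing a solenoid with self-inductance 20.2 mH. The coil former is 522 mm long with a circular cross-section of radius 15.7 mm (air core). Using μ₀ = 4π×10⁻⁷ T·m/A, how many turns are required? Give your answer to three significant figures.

A = πr² = π(1.570×10^-2 m)² = 7.744×10^-4 m².
From L = μ₀N²A/ℓ, N = √(Lℓ / (μ₀A)).
N = √[(2.020×10^-2)(0.522) / ((4π×10⁻⁷)×7.744×10^-4)] = √(1.084×10^7) ≈ 3291.8.

N ≈ 3290 turns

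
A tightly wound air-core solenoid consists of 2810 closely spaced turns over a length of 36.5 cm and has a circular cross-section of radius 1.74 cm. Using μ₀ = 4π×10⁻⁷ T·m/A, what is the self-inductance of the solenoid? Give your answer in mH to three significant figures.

A = πr² = π(1.740×10^-2 m)² = 9.511×10^-4 m².
For a long solenoid, L = μ₀N²A/ℓ.
L = (4π×10⁻⁷)(2810)²(9.511×10^-4)/(0.365 m) = 2.586×10^-2 H.

L ≈ 25.9 mH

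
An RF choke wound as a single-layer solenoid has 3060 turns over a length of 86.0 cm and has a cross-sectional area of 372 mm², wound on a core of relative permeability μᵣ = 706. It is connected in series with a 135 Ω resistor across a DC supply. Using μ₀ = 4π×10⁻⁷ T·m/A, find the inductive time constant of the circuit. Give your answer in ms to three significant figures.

A = 372 mm² = 3.720×10^-4 m².
L = μ₀μᵣN²A/ℓ = (4π×10⁻⁷)(706)(3060)²(3.720×10^-4)/(0.86) = 3.593 H.
τ = L/R = (3.593)/(135) = 2.662×10^-2 s.

τ ≈ 26.6 ms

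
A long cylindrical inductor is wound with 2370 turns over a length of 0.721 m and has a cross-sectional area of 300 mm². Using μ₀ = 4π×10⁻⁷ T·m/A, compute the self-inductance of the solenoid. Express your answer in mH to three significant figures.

A = 300 mm² = 3.000×10^-4 m².
For a long solenoid, L = μ₀N²A/ℓ.
L = (4π×10⁻⁷)(2370)²(3.000×10^-4)/(0.721 m) = 2.937×10^-3 H.

L ≈ 2.94 mH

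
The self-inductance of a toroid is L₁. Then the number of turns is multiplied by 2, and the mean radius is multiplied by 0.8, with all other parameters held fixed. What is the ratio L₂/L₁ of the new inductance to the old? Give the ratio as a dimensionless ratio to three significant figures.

L₂/L₁ = 5.00

For a toroid, L ∝ μᵣN²A/R.
L₂/L₁ = (2)^2 × (0.8)^-1 = 5.00.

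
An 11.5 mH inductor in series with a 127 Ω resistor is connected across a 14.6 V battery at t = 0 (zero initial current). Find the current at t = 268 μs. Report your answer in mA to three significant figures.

τ = L/R = 1.150×10^-2/127 = 9.055×10^-5 s; final current I_∞ = ε/R = 14.6/127 = 0.115 A.
I(t) = I_∞(1 − e^(−t/τ)) with t/τ = 2.960.
I = (0.115)(1 − e^(−2.960)) = 0.109 A.

I ≈ 109 mA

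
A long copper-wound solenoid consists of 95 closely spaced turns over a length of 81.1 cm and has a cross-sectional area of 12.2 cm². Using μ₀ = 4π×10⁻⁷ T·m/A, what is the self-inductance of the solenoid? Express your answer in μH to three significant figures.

L ≈ 17.1 μH

A = 12.2 cm² = 1.220×10^-3 m².
For a long solenoid, L = μ₀N²A/ℓ.
L = (4π×10⁻⁷)(95)²(1.220×10^-3)/(0.811 m) = 1.706×10^-5 H.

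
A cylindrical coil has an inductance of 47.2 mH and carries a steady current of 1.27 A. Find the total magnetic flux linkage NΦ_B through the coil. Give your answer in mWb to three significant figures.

NΦ_B ≈ 59.9 mWb

From L = NΦ_B/I, the flux linkage is NΦ_B = LI.
NΦ_B = (4.720×10^-2 H)(1.27 A) = 5.994×10^-2 Wb.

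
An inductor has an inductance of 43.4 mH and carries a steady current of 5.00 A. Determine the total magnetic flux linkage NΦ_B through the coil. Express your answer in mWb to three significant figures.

NΦ_B ≈ 217 mWb

From L = NΦ_B/I, the flux linkage is NΦ_B = LI.
NΦ_B = (4.340×10^-2 H)(5.00 A) = 0.217 Wb.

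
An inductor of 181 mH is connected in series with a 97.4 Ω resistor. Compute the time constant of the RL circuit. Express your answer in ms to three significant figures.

τ = L/R = (0.181 H)/(97.4 Ω) = 1.858×10^-3 s.

τ ≈ 1.86 ms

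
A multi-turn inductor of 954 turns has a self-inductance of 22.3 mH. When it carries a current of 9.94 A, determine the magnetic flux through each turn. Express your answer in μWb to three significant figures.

Φ_B ≈ 232 μWb

From L = NΦ_B/I, the flux per turn is Φ_B = LI/N.
Φ_B = (2.230×10^-2 H)(9.94 A)/954 = 2.324×10^-4 Wb.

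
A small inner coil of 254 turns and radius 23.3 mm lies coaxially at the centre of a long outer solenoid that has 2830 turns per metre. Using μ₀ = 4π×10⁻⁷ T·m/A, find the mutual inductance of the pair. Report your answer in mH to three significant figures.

M ≈ 1.54 mH

The outer solenoid produces a uniform field B₁ = μ₀n₁I₁ across the inner coil,
so the flux linkage is N₂Φ = N₂B₁A₂ = μ₀n₁N₂A₂·I₁, giving M = μ₀n₁N₂A₂.
A₂ = πr² = π(2.330×10^-2 m)² = 1.706×10^-3 m².
M = (4π×10⁻⁷)(2830)(254)(1.706×10^-3) = 1.541×10^-3 H.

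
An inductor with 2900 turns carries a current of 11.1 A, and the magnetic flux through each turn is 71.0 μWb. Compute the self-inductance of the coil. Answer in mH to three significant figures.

L ≈ 18.5 mH

Self-inductance is defined by L = NΦ_B/I (flux linkage over current).
L = (2900)(7.100×10^-5 Wb)/(11.1 A) = 1.85495×10^-2 H.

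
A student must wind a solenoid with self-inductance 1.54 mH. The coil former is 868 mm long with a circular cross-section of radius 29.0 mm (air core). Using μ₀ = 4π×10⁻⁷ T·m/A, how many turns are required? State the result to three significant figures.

A = πr² = π(2.900×10^-2 m)² = 2.642×10^-3 m².
From L = μ₀N²A/ℓ, N = √(Lℓ / (μ₀A)).
N = √[(1.540×10^-3)(0.868) / ((4π×10⁻⁷)×2.642×10^-3)] = √(4.026×10^5) ≈ 634.5.

N ≈ 635 turns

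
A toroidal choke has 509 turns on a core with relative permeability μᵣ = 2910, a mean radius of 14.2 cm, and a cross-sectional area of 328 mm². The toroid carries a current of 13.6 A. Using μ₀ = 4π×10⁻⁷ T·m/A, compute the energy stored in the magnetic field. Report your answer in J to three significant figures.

U ≈ 32.2 J

L = μ₀μᵣN²A/(2πR) = (4π×10⁻⁷)(2910)(509)²(3.280×10^-4)/(2π×0.142) = 0.3483 H.
U = ½LI² = ½(0.3483)(13.6)² = 32.21 J.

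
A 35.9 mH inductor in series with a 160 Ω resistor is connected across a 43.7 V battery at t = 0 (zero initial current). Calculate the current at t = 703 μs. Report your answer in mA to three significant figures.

τ = L/R = 3.590×10^-2/160 = 2.244×10^-4 s; final current I_∞ = ε/R = 43.7/160 = 0.2731 A.
I(t) = I_∞(1 − e^(−t/τ)) with t/τ = 3.133.
I = (0.2731)(1 − e^(−3.133)) = 0.2612 A.

I ≈ 261 mA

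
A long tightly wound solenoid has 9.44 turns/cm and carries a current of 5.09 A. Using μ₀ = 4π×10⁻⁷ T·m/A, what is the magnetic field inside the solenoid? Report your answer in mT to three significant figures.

B ≈ 6.04 mT

Inside a long solenoid, B = μ₀nI.
B = (4π×10⁻⁷)(944 m⁻¹)(5.09 A) = 6.038×10^-3 T.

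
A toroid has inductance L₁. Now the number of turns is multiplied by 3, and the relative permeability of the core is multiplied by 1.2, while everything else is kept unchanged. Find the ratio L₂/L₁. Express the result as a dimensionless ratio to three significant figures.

For a toroid, L ∝ μᵣN²A/R.
L₂/L₁ = (3)^2 × (1.2) = 10.8.

L₂/L₁ = 10.8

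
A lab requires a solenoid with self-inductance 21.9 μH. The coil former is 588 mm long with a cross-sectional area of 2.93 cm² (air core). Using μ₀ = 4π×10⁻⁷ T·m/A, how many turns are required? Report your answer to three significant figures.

N ≈ 187 turns

A = 2.93 cm² = 2.930×10^-4 m².
From L = μ₀N²A/ℓ, N = √(Lℓ / (μ₀A)).
N = √[(2.190×10^-5)(0.588) / ((4π×10⁻⁷)×2.930×10^-4)] = √(3.497×10^4) ≈ 187.0.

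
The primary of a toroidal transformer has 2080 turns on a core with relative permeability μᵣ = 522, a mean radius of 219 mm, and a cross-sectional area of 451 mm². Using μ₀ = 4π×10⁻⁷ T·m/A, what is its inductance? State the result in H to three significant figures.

L ≈ 0.930 H

For a thin toroid, L = μ₀μᵣN²A/(2πR).
L = (4π×10⁻⁷)(522)(2080)²(4.510×10^-4) / (2π×0.219 m) = 0.9302 H.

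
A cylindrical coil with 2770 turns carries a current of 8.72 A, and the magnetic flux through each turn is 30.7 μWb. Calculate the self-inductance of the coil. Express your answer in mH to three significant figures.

L ≈ 9.75 mH

Self-inductance is defined by L = NΦ_B/I (flux linkage over current).
L = (2770)(3.070×10^-5 Wb)/(8.72 A) = 9.752×10^-3 H.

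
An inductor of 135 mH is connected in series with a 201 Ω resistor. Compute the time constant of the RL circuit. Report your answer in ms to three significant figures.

τ = L/R = (0.135 H)/(201 Ω) = 6.716×10^-4 s.

τ ≈ 0.672 ms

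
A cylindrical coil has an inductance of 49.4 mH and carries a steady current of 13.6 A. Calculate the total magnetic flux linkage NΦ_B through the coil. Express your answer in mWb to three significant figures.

From L = NΦ_B/I, the flux linkage is NΦ_B = LI.
NΦ_B = (4.940×10^-2 H)(13.6 A) = 0.6718 Wb.

NΦ_B ≈ 672 mWb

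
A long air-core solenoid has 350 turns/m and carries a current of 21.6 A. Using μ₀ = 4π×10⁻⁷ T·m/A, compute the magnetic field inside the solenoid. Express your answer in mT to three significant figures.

B ≈ 9.50 mT

Inside a long solenoid, B = μ₀nI.
B = (4π×10⁻⁷)(350 m⁻¹)(21.6 A) = 9.500×10^-3 T.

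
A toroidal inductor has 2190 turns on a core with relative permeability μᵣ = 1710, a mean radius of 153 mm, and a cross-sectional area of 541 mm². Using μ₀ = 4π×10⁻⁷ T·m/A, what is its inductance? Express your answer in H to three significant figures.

For a thin toroid, L = μ₀μᵣN²A/(2πR).
L = (4π×10⁻⁷)(1710)(2190)²(5.410×10^-4) / (2π×0.153 m) = 5.8 H.

L ≈ 5.80 H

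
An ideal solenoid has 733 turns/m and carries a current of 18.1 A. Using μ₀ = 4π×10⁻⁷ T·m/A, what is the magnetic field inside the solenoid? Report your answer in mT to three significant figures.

Inside a long solenoid, B = μ₀nI.
B = (4π×10⁻⁷)(733 m⁻¹)(18.1 A) = 1.667×10^-2 T.

B ≈ 16.7 mT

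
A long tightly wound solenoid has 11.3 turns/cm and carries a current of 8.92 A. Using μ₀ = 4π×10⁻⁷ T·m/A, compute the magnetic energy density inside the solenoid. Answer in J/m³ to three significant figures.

B = μ₀nI = (4π×10⁻⁷)(1.130×10^3)(8.92) = 1.267×10^-2 T.
u = B²/(2μ₀) = (1.267×10^-2)²/(2×4π×10⁻⁷) = 63.84 J/m³.

u ≈ 63.8 J/m³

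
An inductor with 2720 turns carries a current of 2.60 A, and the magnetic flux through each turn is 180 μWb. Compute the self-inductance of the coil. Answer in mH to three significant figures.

L ≈ 188 mH

Self-inductance is defined by L = NΦ_B/I (flux linkage over current).
L = (2720)(1.800×10^-4 Wb)/(2.60 A) = 0.1883 H.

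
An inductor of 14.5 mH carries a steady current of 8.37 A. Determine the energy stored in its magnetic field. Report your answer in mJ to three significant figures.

U ≈ 508 mJ

Stored magnetic energy: U = ½LI².
U = ½(1.450×10^-2 H)(8.37 A)² = 0.5079 J.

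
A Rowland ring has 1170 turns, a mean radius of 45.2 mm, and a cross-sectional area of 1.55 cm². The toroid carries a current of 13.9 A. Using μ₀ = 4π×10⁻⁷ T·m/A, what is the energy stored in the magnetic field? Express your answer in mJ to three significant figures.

U ≈ 90.7 mJ

L = μ₀N²A/(2πR) = (4π×10⁻⁷)(1170)²(1.550×10^-4)/(2π×4.520×10^-2) = 9.388×10^-4 H.
U = ½LI² = ½(9.388×10^-4)(13.9)² = 9.070×10^-2 J.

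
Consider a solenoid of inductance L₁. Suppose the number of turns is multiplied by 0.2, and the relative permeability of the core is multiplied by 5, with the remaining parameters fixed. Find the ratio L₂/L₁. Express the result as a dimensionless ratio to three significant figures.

L₂/L₁ = 0.200

For a solenoid, L ∝ μᵣN²A/ℓ.
L₂/L₁ = (0.2)^2 × (5) = 0.200.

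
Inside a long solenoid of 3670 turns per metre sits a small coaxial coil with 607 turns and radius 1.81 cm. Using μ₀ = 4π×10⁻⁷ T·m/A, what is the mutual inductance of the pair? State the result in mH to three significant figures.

M ≈ 2.88 mH

The outer solenoid produces a uniform field B₁ = μ₀n₁I₁ across the inner coil,
so the flux linkage is N₂Φ = N₂B₁A₂ = μ₀n₁N₂A₂·I₁, giving M = μ₀n₁N₂A₂.
A₂ = πr² = π(1.810×10^-2 m)² = 1.029×10^-3 m².
M = (4π×10⁻⁷)(3670)(607)(1.029×10^-3) = 2.881×10^-3 H.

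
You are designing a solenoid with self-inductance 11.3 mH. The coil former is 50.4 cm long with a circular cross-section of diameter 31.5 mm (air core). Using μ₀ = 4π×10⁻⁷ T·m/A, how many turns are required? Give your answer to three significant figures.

A = π(d/2)² = π(1.575×10^-2 m)² = 7.793×10^-4 m².
From L = μ₀N²A/ℓ, N = √(Lℓ / (μ₀A)).
N = √[(1.130×10^-2)(0.504) / ((4π×10⁻⁷)×7.793×10^-4)] = √(5.816×10^6) ≈ 2411.5.

N ≈ 2410 turns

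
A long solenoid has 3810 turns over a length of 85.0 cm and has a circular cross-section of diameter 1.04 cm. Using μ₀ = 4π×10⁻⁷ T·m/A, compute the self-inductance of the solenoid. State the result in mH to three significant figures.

L ≈ 1.82 mH

A = π(d/2)² = π(5.200×10^-3 m)² = 8.4949×10^-5 m².
For a long solenoid, L = μ₀N²A/ℓ.
L = (4π×10⁻⁷)(3810)²(8.4949×10^-5)/(0.85 m) = 1.823×10^-3 H.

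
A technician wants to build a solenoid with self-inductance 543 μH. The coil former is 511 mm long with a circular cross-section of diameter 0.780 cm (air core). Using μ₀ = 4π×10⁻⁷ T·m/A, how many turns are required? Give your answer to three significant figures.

N ≈ 2150 turns

A = π(d/2)² = π(3.900×10^-3 m)² = 4.778×10^-5 m².
From L = μ₀N²A/ℓ, N = √(Lℓ / (μ₀A)).
N = √[(5.430×10^-4)(0.511) / ((4π×10⁻⁷)×4.778×10^-5)] = √(4.621×10^6) ≈ 2149.6.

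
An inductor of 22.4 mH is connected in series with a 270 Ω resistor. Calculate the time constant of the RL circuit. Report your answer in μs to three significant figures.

τ ≈ 83.0 μs

τ = L/R = (2.240×10^-2 H)/(270 Ω) = 8.296×10^-5 s.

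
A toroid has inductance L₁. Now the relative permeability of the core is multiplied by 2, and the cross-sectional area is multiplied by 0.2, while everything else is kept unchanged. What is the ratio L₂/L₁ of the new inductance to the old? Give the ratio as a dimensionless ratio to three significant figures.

L₂/L₁ = 0.400

For a toroid, L ∝ μᵣN²A/R.
L₂/L₁ = (2) × (0.2) = 0.400.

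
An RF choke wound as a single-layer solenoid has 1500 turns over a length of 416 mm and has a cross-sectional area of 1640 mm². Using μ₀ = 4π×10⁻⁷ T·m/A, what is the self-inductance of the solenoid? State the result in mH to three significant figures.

A = 1640 mm² = 1.640×10^-3 m².
For a long solenoid, L = μ₀N²A/ℓ.
L = (4π×10⁻⁷)(1500)²(1.640×10^-3)/(0.416 m) = 1.1147×10^-2 H.

L ≈ 11.1 mH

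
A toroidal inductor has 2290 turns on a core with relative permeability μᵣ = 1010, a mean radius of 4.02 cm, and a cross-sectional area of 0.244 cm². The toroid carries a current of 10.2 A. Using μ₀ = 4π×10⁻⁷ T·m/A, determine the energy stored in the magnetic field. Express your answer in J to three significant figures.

U ≈ 33.4 J

L = μ₀μᵣN²A/(2πR) = (4π×10⁻⁷)(1010)(2290)²(2.440×10^-5)/(2π×4.020×10^-2) = 0.643 H.
U = ½LI² = ½(0.643)(10.2)² = 33.447 J.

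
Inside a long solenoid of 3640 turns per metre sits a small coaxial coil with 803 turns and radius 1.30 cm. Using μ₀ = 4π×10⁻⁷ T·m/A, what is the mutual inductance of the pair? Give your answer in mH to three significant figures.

M ≈ 1.95 mH

The outer solenoid produces a uniform field B₁ = μ₀n₁I₁ across the inner coil,
so the flux linkage is N₂Φ = N₂B₁A₂ = μ₀n₁N₂A₂·I₁, giving M = μ₀n₁N₂A₂.
A₂ = πr² = π(1.300×10^-2 m)² = 5.309×10^-4 m².
M = (4π×10⁻⁷)(3640)(803)(5.309×10^-4) = 1.950×10^-3 H.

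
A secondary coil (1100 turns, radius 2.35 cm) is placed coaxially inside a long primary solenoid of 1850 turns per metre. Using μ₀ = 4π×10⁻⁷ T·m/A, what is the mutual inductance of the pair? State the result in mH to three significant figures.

M ≈ 4.44 mH

The outer solenoid produces a uniform field B₁ = μ₀n₁I₁ across the inner coil,
so the flux linkage is N₂Φ = N₂B₁A₂ = μ₀n₁N₂A₂·I₁, giving M = μ₀n₁N₂A₂.
A₂ = πr² = π(2.350×10^-2 m)² = 1.7349×10^-3 m².
M = (4π×10⁻⁷)(1850)(1100)(1.7349×10^-3) = 4.437×10^-3 H.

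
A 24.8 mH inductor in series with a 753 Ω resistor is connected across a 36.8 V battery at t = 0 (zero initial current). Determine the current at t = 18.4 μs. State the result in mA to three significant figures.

τ = L/R = 2.480×10^-2/753 = 3.293×10^-5 s; final current I_∞ = ε/R = 36.8/753 = 4.887×10^-2 A.
I(t) = I_∞(1 − e^(−t/τ)) with t/τ = 0.559.
I = (4.887×10^-2)(1 − e^(−0.559)) = 2.092×10^-2 A.

I ≈ 20.9 mA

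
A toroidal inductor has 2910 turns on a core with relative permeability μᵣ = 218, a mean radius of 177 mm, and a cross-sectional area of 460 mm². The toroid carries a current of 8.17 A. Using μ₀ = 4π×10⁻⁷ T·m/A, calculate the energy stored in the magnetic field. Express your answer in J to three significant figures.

U ≈ 32.0 J

L = μ₀μᵣN²A/(2πR) = (4π×10⁻⁷)(218)(2910)²(4.600×10^-4)/(2π×0.177) = 0.9595 H.
U = ½LI² = ½(0.9595)(8.17)² = 32.02 J.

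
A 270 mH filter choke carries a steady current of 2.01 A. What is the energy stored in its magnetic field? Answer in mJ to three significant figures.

Stored magnetic energy: U = ½LI².
U = ½(0.27 H)(2.01 A)² = 0.5454 J.

U ≈ 545 mJ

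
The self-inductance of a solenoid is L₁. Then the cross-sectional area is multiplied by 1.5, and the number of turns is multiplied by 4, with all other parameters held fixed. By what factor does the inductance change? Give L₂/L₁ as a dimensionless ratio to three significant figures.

L₂/L₁ = 24.0

For a solenoid, L ∝ μᵣN²A/ℓ.
L₂/L₁ = (1.5) × (4)^2 = 24.0.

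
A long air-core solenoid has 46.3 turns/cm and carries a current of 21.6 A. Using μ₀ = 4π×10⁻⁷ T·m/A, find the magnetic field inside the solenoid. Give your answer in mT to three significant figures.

Inside a long solenoid, B = μ₀nI.
B = (4π×10⁻⁷)(4.630×10^3 m⁻¹)(21.6 A) = 0.1257 T.

B ≈ 126 mT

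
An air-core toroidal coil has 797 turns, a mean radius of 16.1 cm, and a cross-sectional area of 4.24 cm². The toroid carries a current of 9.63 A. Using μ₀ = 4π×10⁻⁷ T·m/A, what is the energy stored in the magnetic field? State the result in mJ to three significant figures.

L = μ₀N²A/(2πR) = (4π×10⁻⁷)(797)²(4.240×10^-4)/(2π×0.161) = 3.346×10^-4 H.
U = ½LI² = ½(3.346×10^-4)(9.63)² = 1.551×10^-2 J.

U ≈ 15.5 mJ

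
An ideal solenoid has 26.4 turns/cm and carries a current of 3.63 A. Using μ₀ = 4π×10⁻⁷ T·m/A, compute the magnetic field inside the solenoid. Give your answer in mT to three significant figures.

Inside a long solenoid, B = μ₀nI.
B = (4π×10⁻⁷)(2.640×10^3 m⁻¹)(3.63 A) = 1.204×10^-2 T.

B ≈ 12.0 mT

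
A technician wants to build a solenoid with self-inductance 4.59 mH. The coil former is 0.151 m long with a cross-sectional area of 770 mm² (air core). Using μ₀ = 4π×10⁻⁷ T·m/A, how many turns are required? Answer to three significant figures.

A = 770 mm² = 7.700×10^-4 m².
From L = μ₀N²A/ℓ, N = √(Lℓ / (μ₀A)).
N = √[(4.590×10^-3)(0.151) / ((4π×10⁻⁷)×7.700×10^-4)] = √(7.163×10^5) ≈ 846.3.

N ≈ 846 turns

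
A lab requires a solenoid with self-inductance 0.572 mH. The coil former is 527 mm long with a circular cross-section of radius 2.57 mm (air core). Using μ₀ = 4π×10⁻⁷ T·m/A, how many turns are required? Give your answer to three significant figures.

A = πr² = π(2.570×10^-3 m)² = 2.07499×10^-5 m².
From L = μ₀N²A/ℓ, N = √(Lℓ / (μ₀A)).
N = √[(5.720×10^-4)(0.527) / ((4π×10⁻⁷)×2.07499×10^-5)] = √(1.156×10^7) ≈ 3400.1.

N ≈ 3400 turns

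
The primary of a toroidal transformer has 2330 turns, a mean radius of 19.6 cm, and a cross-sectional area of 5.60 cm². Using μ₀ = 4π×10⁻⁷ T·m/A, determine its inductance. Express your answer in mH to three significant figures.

For a thin toroid, L = μ₀N²A/(2πR).
L = (4π×10⁻⁷)(2330)²(5.600×10^-4) / (2π×0.196 m) = 3.102×10^-3 H.

L ≈ 3.10 mH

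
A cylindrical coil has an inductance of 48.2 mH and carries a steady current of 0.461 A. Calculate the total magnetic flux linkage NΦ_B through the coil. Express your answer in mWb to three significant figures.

From L = NΦ_B/I, the flux linkage is NΦ_B = LI.
NΦ_B = (4.820×10^-2 H)(0.461 A) = 2.222×10^-2 Wb.

NΦ_B ≈ 22.2 mWb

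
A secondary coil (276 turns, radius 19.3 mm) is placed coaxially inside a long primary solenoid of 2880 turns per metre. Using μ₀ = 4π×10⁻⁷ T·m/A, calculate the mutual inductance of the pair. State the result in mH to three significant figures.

M ≈ 1.17 mH

The outer solenoid produces a uniform field B₁ = μ₀n₁I₁ across the inner coil,
so the flux linkage is N₂Φ = N₂B₁A₂ = μ₀n₁N₂A₂·I₁, giving M = μ₀n₁N₂A₂.
A₂ = πr² = π(1.930×10^-2 m)² = 1.170×10^-3 m².
M = (4π×10⁻⁷)(2880)(276)(1.170×10^-3) = 1.169×10^-3 H.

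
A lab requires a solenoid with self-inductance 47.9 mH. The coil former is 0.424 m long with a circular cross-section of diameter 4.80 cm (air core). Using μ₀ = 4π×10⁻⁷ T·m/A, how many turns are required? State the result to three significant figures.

A = π(d/2)² = π(2.400×10^-2 m)² = 1.810×10^-3 m².
From L = μ₀N²A/ℓ, N = √(Lℓ / (μ₀A)).
N = √[(4.790×10^-2)(0.424) / ((4π×10⁻⁷)×1.810×10^-3)] = √(8.931×10^6) ≈ 2988.5.

N ≈ 2990 turns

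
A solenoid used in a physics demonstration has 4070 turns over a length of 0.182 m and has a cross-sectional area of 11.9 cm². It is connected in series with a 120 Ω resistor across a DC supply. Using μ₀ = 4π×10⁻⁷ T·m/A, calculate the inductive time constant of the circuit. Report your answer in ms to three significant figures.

A = 11.9 cm² = 1.190×10^-3 m².
L = μ₀N²A/ℓ = (4π×10⁻⁷)(4070)²(1.190×10^-3)/(0.182) = 0.1361 H.
τ = L/R = (0.1361)/(120) = 1.134×10^-3 s.

τ ≈ 1.13 ms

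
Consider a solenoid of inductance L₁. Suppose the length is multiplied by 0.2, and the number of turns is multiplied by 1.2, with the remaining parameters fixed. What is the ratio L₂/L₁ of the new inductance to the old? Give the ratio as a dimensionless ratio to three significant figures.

L₂/L₁ = 7.20

For a solenoid, L ∝ μᵣN²A/ℓ.
L₂/L₁ = (0.2)^-1 × (1.2)^2 = 7.20.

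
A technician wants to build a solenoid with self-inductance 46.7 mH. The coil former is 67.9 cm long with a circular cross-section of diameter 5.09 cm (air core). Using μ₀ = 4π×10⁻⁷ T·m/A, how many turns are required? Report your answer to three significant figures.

A = π(d/2)² = π(2.545×10^-2 m)² = 2.0348×10^-3 m².
From L = μ₀N²A/ℓ, N = √(Lℓ / (μ₀A)).
N = √[(4.670×10^-2)(0.679) / ((4π×10⁻⁷)×2.0348×10^-3)] = √(1.240×10^7) ≈ 3521.5.

N ≈ 3520 turns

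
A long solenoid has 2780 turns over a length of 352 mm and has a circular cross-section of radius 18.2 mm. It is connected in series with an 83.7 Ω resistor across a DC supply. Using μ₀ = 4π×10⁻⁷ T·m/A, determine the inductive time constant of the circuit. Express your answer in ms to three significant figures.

A = πr² = π(1.820×10^-2 m)² = 1.041×10^-3 m².
L = μ₀N²A/ℓ = (4π×10⁻⁷)(2780)²(1.041×10^-3)/(0.352) = 2.871×10^-2 H.
τ = L/R = (2.871×10^-2)/(83.7) = 3.430×10^-4 s.

τ ≈ 0.343 ms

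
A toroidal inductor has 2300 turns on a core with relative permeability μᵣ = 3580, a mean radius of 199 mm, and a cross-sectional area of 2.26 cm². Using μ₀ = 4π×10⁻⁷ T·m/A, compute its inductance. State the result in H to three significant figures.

L ≈ 4.30 H

For a thin toroid, L = μ₀μᵣN²A/(2πR).
L = (4π×10⁻⁷)(3580)(2300)²(2.260×10^-4) / (2π×0.199 m) = 4.302 H.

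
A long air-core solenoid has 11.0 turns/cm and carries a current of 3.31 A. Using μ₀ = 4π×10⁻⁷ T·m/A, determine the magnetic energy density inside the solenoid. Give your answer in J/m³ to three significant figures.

u ≈ 8.33 J/m³

B = μ₀nI = (4π×10⁻⁷)(1.100×10^3)(3.31) = 4.575×10^-3 T.
u = B²/(2μ₀) = (4.575×10^-3)²/(2×4π×10⁻⁷) = 8.33 J/m³.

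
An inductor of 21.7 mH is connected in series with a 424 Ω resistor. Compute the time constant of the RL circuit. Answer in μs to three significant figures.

τ = L/R = (2.170×10^-2 H)/(424 Ω) = 5.118×10^-5 s.

τ ≈ 51.2 μs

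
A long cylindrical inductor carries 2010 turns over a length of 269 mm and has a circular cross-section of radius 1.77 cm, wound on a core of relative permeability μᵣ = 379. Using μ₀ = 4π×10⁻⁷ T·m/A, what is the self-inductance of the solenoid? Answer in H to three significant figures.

L ≈ 7.04 H

A = πr² = π(1.770×10^-2 m)² = 9.842×10^-4 m².
For a long solenoid, L = μ₀μᵣN²A/ℓ.
L = (4π×10⁻⁷)(379)(2010)²(9.842×10^-4)/(0.269 m) = 7.04 H.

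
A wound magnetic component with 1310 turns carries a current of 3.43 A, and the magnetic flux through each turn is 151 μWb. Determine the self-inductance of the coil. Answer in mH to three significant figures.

Self-inductance is defined by L = NΦ_B/I (flux linkage over current).
L = (1310)(1.510×10^-4 Wb)/(3.43 A) = 5.767×10^-2 H.

L ≈ 57.7 mH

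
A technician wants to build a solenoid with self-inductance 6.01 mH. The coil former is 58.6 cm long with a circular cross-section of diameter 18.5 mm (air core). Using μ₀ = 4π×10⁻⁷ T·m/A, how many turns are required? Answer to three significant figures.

A = π(d/2)² = π(9.250×10^-3 m)² = 2.688×10^-4 m².
From L = μ₀N²A/ℓ, N = √(Lℓ / (μ₀A)).
N = √[(6.010×10^-3)(0.586) / ((4π×10⁻⁷)×2.688×10^-4)] = √(1.043×10^7) ≈ 3229.0.

N ≈ 3230 turns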